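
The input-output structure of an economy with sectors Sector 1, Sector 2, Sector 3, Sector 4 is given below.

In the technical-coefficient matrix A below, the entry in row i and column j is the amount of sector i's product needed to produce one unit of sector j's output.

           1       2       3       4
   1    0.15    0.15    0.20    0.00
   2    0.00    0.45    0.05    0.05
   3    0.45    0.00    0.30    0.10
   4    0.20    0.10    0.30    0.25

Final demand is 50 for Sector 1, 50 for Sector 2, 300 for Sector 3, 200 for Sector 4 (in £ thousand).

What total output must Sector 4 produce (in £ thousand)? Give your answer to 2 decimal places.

x_4 = 637.43

I − A =
  [   0.85    -0.15    -0.20     0.00]
  [   0.00     0.55    -0.05    -0.05]
  [  -0.45     0.00     0.70    -0.10]
  [  -0.20    -0.10    -0.30     0.75]
Compute the cofactors C_ij = (−1)^(i+j)·(3×3 minor ij) of I−A; the adjugate is their transpose:
adj(I−A) = Cᵀ =
  [ 0.268250   0.076250   0.089375   0.017000]
  [ 0.031625   0.349250   0.046625   0.029500]
  [ 0.194375   0.062125   0.344875   0.050125]
  [ 0.153500   0.091750   0.168000   0.274375]
det(I−A) = Σ_j (I−A)_1j·C_1j = (0.85)(0.268250) + (-0.15)(0.031625) + (-0.20)(0.194375) + (0.00)(0.153500) = 0.18439375
(I − A)⁻¹ = adj(I−A) / det(I−A) ≈
  [   1.4548     0.4135     0.4847     0.0922]
  [   0.1715     1.8940     0.2529     0.1600]
  [   1.0541     0.3369     1.8703     0.2718]
  [   0.8325     0.4976     0.9111     1.4880]
x = (I − A)⁻¹ d = adj(I−A)·d / det(I−A), with det(I−A) = 0.18439375:
  x_1 = (0.268250·50 + 0.076250·50 + 0.089375·300 + 0.017000·200) / 0.18439375 = 47.4375 / 0.18439375 ≈ 257.26
  x_2 = (0.031625·50 + 0.349250·50 + 0.046625·300 + 0.029500·200) / 0.18439375 = 38.93125 / 0.18439375 ≈ 211.13
  x_3 = (0.194375·50 + 0.062125·50 + 0.344875·300 + 0.050125·200) / 0.18439375 = 126.3125 / 0.18439375 ≈ 685.02
  x_4 = (0.153500·50 + 0.091750·50 + 0.168000·300 + 0.274375·200) / 0.18439375 = 117.5375 / 0.18439375 ≈ 637.43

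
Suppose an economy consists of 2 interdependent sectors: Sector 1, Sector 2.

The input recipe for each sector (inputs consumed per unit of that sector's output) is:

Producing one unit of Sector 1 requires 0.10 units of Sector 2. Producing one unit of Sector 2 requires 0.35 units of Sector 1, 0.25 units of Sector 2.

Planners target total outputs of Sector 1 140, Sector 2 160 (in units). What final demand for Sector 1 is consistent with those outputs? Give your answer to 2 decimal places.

d_1 = 84.00

I − A =
  [   1.00    -0.35]
  [  -0.10     0.75]
d = (I − A) x:
  d_1 = (+1.00)·140 + (-0.35)·160 = 84.00
  d_2 = (-0.10)·140 + (+0.75)·160 = 106.00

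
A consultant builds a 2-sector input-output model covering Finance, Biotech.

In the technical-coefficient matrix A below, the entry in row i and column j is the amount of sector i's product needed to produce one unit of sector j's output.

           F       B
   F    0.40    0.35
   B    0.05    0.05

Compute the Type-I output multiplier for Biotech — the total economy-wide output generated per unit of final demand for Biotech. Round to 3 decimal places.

I − A =
  [   0.60    -0.35]
  [  -0.05     0.95]
det(I−A) = (0.60)(0.95) − (-0.35)(-0.05) = 0.5525
adj(I−A) = [[0.95, 0.35], [0.05, 0.60]]
(I − A)⁻¹ = adj(I−A) / det(I−A) ≈
  [   1.7195     0.6335]
  [   0.0905     1.0860]
The output multiplier for sector j is the column-j sum of the Leontief inverse (I − A)⁻¹ = adj(I−A) / det(I−A).
Column B of adj(I−A): (0.35, 0.60); det(I−A) = 0.5525.
m_B = (0.35 + 0.60) / 0.5525 = 0.95 / 0.5525 ≈ 1.719.

m_B = 1.719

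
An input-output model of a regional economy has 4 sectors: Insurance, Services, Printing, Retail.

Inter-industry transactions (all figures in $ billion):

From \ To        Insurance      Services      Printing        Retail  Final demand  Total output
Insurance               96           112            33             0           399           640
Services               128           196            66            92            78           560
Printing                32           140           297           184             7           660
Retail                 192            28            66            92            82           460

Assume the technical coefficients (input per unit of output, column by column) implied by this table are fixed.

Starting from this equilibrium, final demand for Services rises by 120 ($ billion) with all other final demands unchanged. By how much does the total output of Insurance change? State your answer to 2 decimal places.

Δx_1 = 68.57

Technical coefficients a_ij = z_ij / X_j:
  a_11 = 96/640 = 0.15, a_21 = 128/640 = 0.20, a_31 = 32/640 = 0.05, a_41 = 192/640 = 0.30
  a_12 = 112/560 = 0.20, a_22 = 196/560 = 0.35, a_32 = 140/560 = 0.25, a_42 = 28/560 = 0.05
  a_13 = 33/660 = 0.05, a_23 = 66/660 = 0.10, a_33 = 297/660 = 0.45, a_43 = 66/660 = 0.10
  a_14 = 0/460 = 0.00, a_24 = 92/460 = 0.20, a_34 = 184/460 = 0.40, a_44 = 92/460 = 0.20
I − A =
  [   0.85    -0.20    -0.05     0.00]
  [  -0.20     0.65    -0.10    -0.20]
  [  -0.05    -0.25     0.55    -0.40]
  [  -0.30    -0.05    -0.10     0.80]
Compute the cofactors C_ij = (−1)^(i+j)·(3×3 minor ij) of I−A; the adjugate is their transpose:
adj(I−A) = Cᵀ =
  [ 0.22750   0.09100   0.04550   0.04550]
  [ 0.13000   0.33200   0.09600   0.13100]
  [ 0.16250   0.21900   0.38950   0.24950]
  [ 0.11375   0.08225   0.07175   0.25550]
det(I−A) = Σ_j (I−A)_1j·C_1j = (0.85)(0.22750) + (-0.20)(0.13000) + (-0.05)(0.16250) + (0.00)(0.11375) = 0.15925
(I − A)⁻¹ = adj(I−A) / det(I−A) ≈
  [   1.4286     0.5714     0.2857     0.2857]
  [   0.8163     2.0848     0.6028     0.8226]
  [   1.0204     1.3752     2.4458     1.5667]
  [   0.7143     0.5165     0.4505     1.6044]
Δx = (I − A)⁻¹ Δd with Δd having +120 in the Services component and 0 elsewhere.
So Δx_1 = L_12 · (+120), where L_12 = adj(I−A)_12 / det(I−A) = 0.09100 / 0.15925.
Δx_1 = 0.09100 × (+120) / 0.15925 = 10.92 / 0.15925 ≈ 68.57.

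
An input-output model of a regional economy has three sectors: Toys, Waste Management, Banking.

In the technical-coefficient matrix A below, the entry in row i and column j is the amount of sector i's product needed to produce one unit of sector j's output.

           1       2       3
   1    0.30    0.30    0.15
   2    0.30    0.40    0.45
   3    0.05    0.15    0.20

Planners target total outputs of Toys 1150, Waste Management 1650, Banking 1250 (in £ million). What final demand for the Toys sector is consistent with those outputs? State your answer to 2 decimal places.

I − A =
  [   0.70    -0.30    -0.15]
  [  -0.30     0.60    -0.45]
  [  -0.05    -0.15     0.80]
d = (I − A) x:
  d_1 = (+0.70)·1150 + (-0.30)·1650 + (-0.15)·1250 = 122.50
  d_2 = (-0.30)·1150 + (+0.60)·1650 + (-0.45)·1250 = 82.50
  d_3 = (-0.05)·1150 + (-0.15)·1650 + (+0.80)·1250 = 695.00

d_1 = 122.50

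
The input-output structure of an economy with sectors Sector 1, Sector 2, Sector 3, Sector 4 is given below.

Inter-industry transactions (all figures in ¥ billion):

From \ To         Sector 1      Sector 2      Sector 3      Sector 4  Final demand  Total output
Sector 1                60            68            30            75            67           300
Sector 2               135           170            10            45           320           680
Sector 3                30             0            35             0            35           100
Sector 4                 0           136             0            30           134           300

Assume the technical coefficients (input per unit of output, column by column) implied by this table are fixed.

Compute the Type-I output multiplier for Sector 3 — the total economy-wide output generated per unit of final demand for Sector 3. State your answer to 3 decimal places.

m_3 = 3.277

Technical coefficients a_ij = z_ij / X_j:
  a_11 = 60/300 = 0.20, a_21 = 135/300 = 0.45, a_31 = 30/300 = 0.10, a_41 = 0/300 = 0.00
  a_12 = 68/680 = 0.10, a_22 = 170/680 = 0.25, a_32 = 0/680 = 0.00, a_42 = 136/680 = 0.20
  a_13 = 30/100 = 0.30, a_23 = 10/100 = 0.10, a_33 = 35/100 = 0.35, a_43 = 0/100 = 0.00
  a_14 = 75/300 = 0.25, a_24 = 45/300 = 0.15, a_34 = 0/300 = 0.00, a_44 = 30/300 = 0.10
I − A =
  [   0.80    -0.10    -0.30    -0.25]
  [  -0.45     0.75    -0.10    -0.15]
  [  -0.10     0.00     0.65     0.00]
  [   0.00    -0.20     0.00     0.90]
Compute the cofactors C_ij = (−1)^(i+j)·(3×3 minor ij) of I−A; the adjugate is their transpose:
adj(I−A) = Cᵀ =
  [ 0.419250   0.091000   0.207500   0.131625]
  [ 0.272250   0.441000   0.193500   0.149125]
  [ 0.064500   0.014000   0.453000   0.020250]
  [ 0.060500   0.098000   0.043000   0.337250]
det(I−A) = Σ_j (I−A)_1j·C_1j = (0.80)(0.419250) + (-0.10)(0.272250) + (-0.30)(0.064500) + (-0.25)(0.060500) = 0.2737
(I − A)⁻¹ = adj(I−A) / det(I−A) ≈
  [   1.5318     0.3325     0.7581     0.4809]
  [   0.9947     1.6113     0.7070     0.5448]
  [   0.2357     0.0512     1.6551     0.0740]
  [   0.2210     0.3581     0.1571     1.2322]
The output multiplier for sector j is the column-j sum of the Leontief inverse (I − A)⁻¹ = adj(I−A) / det(I−A).
Column 3 of adj(I−A): (0.207500, 0.193500, 0.453000, 0.043000); det(I−A) = 0.2737.
m_3 = (0.207500 + 0.193500 + 0.453000 + 0.043000) / 0.2737 = 0.897 / 0.2737 ≈ 3.277.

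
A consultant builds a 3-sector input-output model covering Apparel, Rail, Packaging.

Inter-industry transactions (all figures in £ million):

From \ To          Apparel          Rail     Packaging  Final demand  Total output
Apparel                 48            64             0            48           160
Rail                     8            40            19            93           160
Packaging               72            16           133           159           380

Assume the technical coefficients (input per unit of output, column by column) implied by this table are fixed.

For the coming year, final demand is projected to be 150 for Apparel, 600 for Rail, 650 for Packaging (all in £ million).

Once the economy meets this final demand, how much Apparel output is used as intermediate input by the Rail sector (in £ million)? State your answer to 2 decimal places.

z_12 = 385.11

Technical coefficients a_ij = z_ij / X_j:
  a_11 = 48/160 = 0.30, a_21 = 8/160 = 0.05, a_31 = 72/160 = 0.45
  a_12 = 64/160 = 0.40, a_22 = 40/160 = 0.25, a_32 = 16/160 = 0.10
  a_13 = 0/380 = 0.00, a_23 = 19/380 = 0.05, a_33 = 133/380 = 0.35
I − A =
  [   0.70    -0.40     0.00]
  [  -0.05     0.75    -0.05]
  [  -0.45    -0.10     0.65]
Cofactors of I−A, C_ij = (−1)^(i+j)·(minor ij) (rows/columns in the sector order above):
  C_11 = (0.75)(0.65) − (-0.05)(-0.10) = 0.4825
  C_12 = −[(-0.05)(0.65) − (-0.05)(-0.45)] = 0.0550
  C_13 = (-0.05)(-0.10) − (0.75)(-0.45) = 0.3425
  C_21 = −[(-0.40)(0.65) − (0.00)(-0.10)] = 0.2600
  C_22 = (0.70)(0.65) − (0.00)(-0.45) = 0.4550
  C_23 = −[(0.70)(-0.10) − (-0.40)(-0.45)] = 0.2500
  C_31 = (-0.40)(-0.05) − (0.00)(0.75) = 0.0200
  C_32 = −[(0.70)(-0.05) − (0.00)(-0.05)] = 0.0350
  C_33 = (0.70)(0.75) − (-0.40)(-0.05) = 0.5050
det(I−A) = Σ_j (I−A)_1j·C_1j = (0.70)(0.4825) + (-0.40)(0.0550) + (0.00)(0.3425) = 0.31575
adj(I−A) = Cᵀ =
  [ 0.4825   0.2600   0.0200]
  [ 0.0550   0.4550   0.0350]
  [ 0.3425   0.2500   0.5050]
(I − A)⁻¹ = adj(I−A) / det(I−A) ≈
  [   1.5281     0.8234     0.0633]
  [   0.1742     1.4410     0.1108]
  [   1.0847     0.7918     1.5994]
First solve x = (I − A)⁻¹ d = adj(I−A)·d / det(I−A); in particular x_2 = (0.0550·150 + 0.4550·600 + 0.0350·650) / 0.31575 = 304.00 / 0.31575 ≈ 962.7870.
Intermediate flow from 1 to 2: z_12 = a_12 · x_2 = 0.40 × 304.00 / 0.31575 = 121.60 / 0.31575 ≈ 385.11.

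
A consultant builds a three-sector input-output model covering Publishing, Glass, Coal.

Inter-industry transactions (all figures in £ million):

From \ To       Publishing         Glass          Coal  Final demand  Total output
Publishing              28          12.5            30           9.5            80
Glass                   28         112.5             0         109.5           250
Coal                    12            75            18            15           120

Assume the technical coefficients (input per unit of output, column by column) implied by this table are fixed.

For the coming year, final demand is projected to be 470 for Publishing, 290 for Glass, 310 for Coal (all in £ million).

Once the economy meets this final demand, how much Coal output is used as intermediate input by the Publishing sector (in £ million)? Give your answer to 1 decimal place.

Technical coefficients a_ij = z_ij / X_j:
  a_11 = 28/80 = 0.35, a_21 = 28/80 = 0.35, a_31 = 12/80 = 0.15
  a_12 = 12.5/250 = 0.05, a_22 = 112.5/250 = 0.45, a_32 = 75/250 = 0.30
  a_13 = 30/120 = 0.25, a_23 = 0/120 = 0.00, a_33 = 18/120 = 0.15
I − A =
  [   0.65    -0.05    -0.25]
  [  -0.35     0.55     0.00]
  [  -0.15    -0.30     0.85]
Cofactors of I−A, C_ij = (−1)^(i+j)·(minor ij) (rows/columns in the sector order above):
  C_11 = (0.55)(0.85) − (0.00)(-0.30) = 0.4675
  C_12 = −[(-0.35)(0.85) − (0.00)(-0.15)] = 0.2975
  C_13 = (-0.35)(-0.30) − (0.55)(-0.15) = 0.1875
  C_21 = −[(-0.05)(0.85) − (-0.25)(-0.30)] = 0.1175
  C_22 = (0.65)(0.85) − (-0.25)(-0.15) = 0.5150
  C_23 = −[(0.65)(-0.30) − (-0.05)(-0.15)] = 0.2025
  C_31 = (-0.05)(0.00) − (-0.25)(0.55) = 0.1375
  C_32 = −[(0.65)(0.00) − (-0.25)(-0.35)] = 0.0875
  C_33 = (0.65)(0.55) − (-0.05)(-0.35) = 0.3400
det(I−A) = Σ_j (I−A)_1j·C_1j = (0.65)(0.4675) + (-0.05)(0.2975) + (-0.25)(0.1875) = 0.242125
adj(I−A) = Cᵀ =
  [ 0.4675   0.1175   0.1375]
  [ 0.2975   0.5150   0.0875]
  [ 0.1875   0.2025   0.3400]
(I − A)⁻¹ = adj(I−A) / det(I−A) ≈
  [   1.9308     0.4853     0.5679]
  [   1.2287     2.1270     0.3614]
  [   0.7744     0.8363     1.4042]
First solve x = (I − A)⁻¹ d = adj(I−A)·d / det(I−A); in particular x_1 = (0.4675·470 + 0.1175·290 + 0.1375·310) / 0.242125 = 296.425 / 0.242125 ≈ 1224.264.
Intermediate flow from 3 to 1: z_31 = a_31 · x_1 = 0.15 × 296.425 / 0.242125 = 44.46375 / 0.242125 ≈ 183.6.

z_31 = 183.6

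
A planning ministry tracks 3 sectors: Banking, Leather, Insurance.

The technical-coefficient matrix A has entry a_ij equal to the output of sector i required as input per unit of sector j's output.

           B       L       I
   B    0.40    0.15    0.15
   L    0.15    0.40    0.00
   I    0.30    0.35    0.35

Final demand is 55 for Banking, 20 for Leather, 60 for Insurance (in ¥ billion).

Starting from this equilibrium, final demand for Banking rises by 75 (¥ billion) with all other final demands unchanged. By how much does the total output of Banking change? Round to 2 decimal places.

I − A =
  [   0.60    -0.15    -0.15]
  [  -0.15     0.60     0.00]
  [  -0.30    -0.35     0.65]
Cofactors of I−A, C_ij = (−1)^(i+j)·(minor ij) (rows/columns in the sector order above):
  C_11 = (0.60)(0.65) − (0.00)(-0.35) = 0.3900
  C_12 = −[(-0.15)(0.65) − (0.00)(-0.30)] = 0.0975
  C_13 = (-0.15)(-0.35) − (0.60)(-0.30) = 0.2325
  C_21 = −[(-0.15)(0.65) − (-0.15)(-0.35)] = 0.1500
  C_22 = (0.60)(0.65) − (-0.15)(-0.30) = 0.3450
  C_23 = −[(0.60)(-0.35) − (-0.15)(-0.30)] = 0.2550
  C_31 = (-0.15)(0.00) − (-0.15)(0.60) = 0.0900
  C_32 = −[(0.60)(0.00) − (-0.15)(-0.15)] = 0.0225
  C_33 = (0.60)(0.60) − (-0.15)(-0.15) = 0.3375
det(I−A) = Σ_j (I−A)_1j·C_1j = (0.60)(0.3900) + (-0.15)(0.0975) + (-0.15)(0.2325) = 0.1845
adj(I−A) = Cᵀ =
  [ 0.3900   0.1500   0.0900]
  [ 0.0975   0.3450   0.0225]
  [ 0.2325   0.2550   0.3375]
(I − A)⁻¹ = adj(I−A) / det(I−A) ≈
  [   2.1138     0.8130     0.4878]
  [   0.5285     1.8699     0.1220]
  [   1.2602     1.3821     1.8293]
Δx = (I − A)⁻¹ Δd with Δd having +75 in the Banking component and 0 elsewhere.
So Δx_B = L_BB · (+75), where L_BB = adj(I−A)_BB / det(I−A) = 0.3900 / 0.1845.
Δx_B = 0.3900 × (+75) / 0.1845 = 29.25 / 0.1845 ≈ 158.54.

Δx_B = 158.54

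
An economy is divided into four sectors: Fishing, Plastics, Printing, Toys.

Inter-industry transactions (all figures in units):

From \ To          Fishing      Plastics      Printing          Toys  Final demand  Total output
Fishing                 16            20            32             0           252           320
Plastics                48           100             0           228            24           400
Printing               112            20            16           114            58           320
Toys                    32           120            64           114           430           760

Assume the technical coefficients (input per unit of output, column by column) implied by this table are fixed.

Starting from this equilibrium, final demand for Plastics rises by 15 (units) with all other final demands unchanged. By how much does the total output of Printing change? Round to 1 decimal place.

Technical coefficients a_ij = z_ij / X_j:
  a_11 = 16/320 = 0.05, a_21 = 48/320 = 0.15, a_31 = 112/320 = 0.35, a_41 = 32/320 = 0.10
  a_12 = 20/400 = 0.05, a_22 = 100/400 = 0.25, a_32 = 20/400 = 0.05, a_42 = 120/400 = 0.30
  a_13 = 32/320 = 0.10, a_23 = 0/320 = 0.00, a_33 = 16/320 = 0.05, a_43 = 64/320 = 0.20
  a_14 = 0/760 = 0.00, a_24 = 228/760 = 0.30, a_34 = 114/760 = 0.15, a_44 = 114/760 = 0.15
I − A =
  [   0.95    -0.05    -0.10     0.00]
  [  -0.15     0.75     0.00    -0.30]
  [  -0.35    -0.05     0.95    -0.15]
  [  -0.10    -0.30    -0.20     0.85]
Compute the cofactors C_ij = (−1)^(i+j)·(3×3 minor ij) of I−A; the adjugate is their transpose:
adj(I−A) = Cᵀ =
  [ 0.494625   0.047625   0.057750   0.027000]
  [ 0.166125   0.707375   0.072750   0.262500]
  [ 0.217500   0.098750   0.512250   0.125250]
  [ 0.168000   0.278500   0.153000   0.642750]
det(I−A) = Σ_j (I−A)_1j·C_1j = (0.95)(0.494625) + (-0.05)(0.166125) + (-0.10)(0.217500) + (0.00)(0.168000) = 0.4398375
(I − A)⁻¹ = adj(I−A) / det(I−A) ≈
  [   1.1246     0.1083     0.1313     0.0614]
  [   0.3777     1.6083     0.1654     0.5968]
  [   0.4945     0.2245     1.1646     0.2848]
  [   0.3820     0.6332     0.3479     1.4613]
Δx = (I − A)⁻¹ Δd with Δd having +15 in the Plastics component and 0 elsewhere.
So Δx_3 = L_32 · (+15), where L_32 = adj(I−A)_32 / det(I−A) = 0.098750 / 0.4398375.
Δx_3 = 0.098750 × (+15) / 0.4398375 = 1.48125 / 0.4398375 ≈ 3.4.

Δx_3 = 3.4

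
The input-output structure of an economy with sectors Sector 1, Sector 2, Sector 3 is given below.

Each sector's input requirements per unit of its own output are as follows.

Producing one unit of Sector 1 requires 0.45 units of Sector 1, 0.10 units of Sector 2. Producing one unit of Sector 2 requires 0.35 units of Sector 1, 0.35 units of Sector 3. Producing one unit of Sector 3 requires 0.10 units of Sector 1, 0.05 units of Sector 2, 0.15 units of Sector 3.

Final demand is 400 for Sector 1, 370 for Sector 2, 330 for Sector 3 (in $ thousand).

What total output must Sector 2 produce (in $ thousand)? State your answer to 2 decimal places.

I − A =
  [   0.55    -0.35    -0.10]
  [  -0.10     1.00    -0.05]
  [   0.00    -0.35     0.85]
Cofactors of I−A, C_ij = (−1)^(i+j)·(minor ij) (rows/columns in the sector order above):
  C_11 = (1.00)(0.85) − (-0.05)(-0.35) = 0.8325
  C_12 = −[(-0.10)(0.85) − (-0.05)(0.00)] = 0.0850
  C_13 = (-0.10)(-0.35) − (1.00)(0.00) = 0.0350
  C_21 = −[(-0.35)(0.85) − (-0.10)(-0.35)] = 0.3325
  C_22 = (0.55)(0.85) − (-0.10)(0.00) = 0.4675
  C_23 = −[(0.55)(-0.35) − (-0.35)(0.00)] = 0.1925
  C_31 = (-0.35)(-0.05) − (-0.10)(1.00) = 0.1175
  C_32 = −[(0.55)(-0.05) − (-0.10)(-0.10)] = 0.0375
  C_33 = (0.55)(1.00) − (-0.35)(-0.10) = 0.5150
det(I−A) = Σ_j (I−A)_1j·C_1j = (0.55)(0.8325) + (-0.35)(0.0850) + (-0.10)(0.0350) = 0.424625
adj(I−A) = Cᵀ =
  [ 0.8325   0.3325   0.1175]
  [ 0.0850   0.4675   0.0375]
  [ 0.0350   0.1925   0.5150]
(I − A)⁻¹ = adj(I−A) / det(I−A) ≈
  [   1.9606     0.7830     0.2767]
  [   0.2002     1.1010     0.0883]
  [   0.0824     0.4533     1.2128]
x = (I − A)⁻¹ d = adj(I−A)·d / det(I−A), with det(I−A) = 0.424625:
  x_1 = (0.8325·400 + 0.3325·370 + 0.1175·330) / 0.424625 = 494.80 / 0.424625 ≈ 1165.26
  x_2 = (0.0850·400 + 0.4675·370 + 0.0375·330) / 0.424625 = 219.35 / 0.424625 ≈ 516.57
  x_3 = (0.0350·400 + 0.1925·370 + 0.5150·330) / 0.424625 = 255.175 / 0.424625 ≈ 600.94

x_2 = 516.57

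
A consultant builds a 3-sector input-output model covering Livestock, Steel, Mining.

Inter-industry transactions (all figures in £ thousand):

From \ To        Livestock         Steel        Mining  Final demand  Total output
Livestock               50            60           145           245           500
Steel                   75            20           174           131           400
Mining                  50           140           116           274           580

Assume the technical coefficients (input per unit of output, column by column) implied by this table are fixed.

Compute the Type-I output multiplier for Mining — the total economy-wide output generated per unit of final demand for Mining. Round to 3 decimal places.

Technical coefficients a_ij = z_ij / X_j:
  a_LL = 50/500 = 0.10, a_SL = 75/500 = 0.15, a_ML = 50/500 = 0.10
  a_LS = 60/400 = 0.15, a_SS = 20/400 = 0.05, a_MS = 140/400 = 0.35
  a_LM = 145/580 = 0.25, a_SM = 174/580 = 0.30, a_MM = 116/580 = 0.20
I − A =
  [   0.90    -0.15    -0.25]
  [  -0.15     0.95    -0.30]
  [  -0.10    -0.35     0.80]
Cofactors of I−A, C_ij = (−1)^(i+j)·(minor ij) (rows/columns in the sector order above):
  C_11 = (0.95)(0.80) − (-0.30)(-0.35) = 0.6550
  C_12 = −[(-0.15)(0.80) − (-0.30)(-0.10)] = 0.1500
  C_13 = (-0.15)(-0.35) − (0.95)(-0.10) = 0.1475
  C_21 = −[(-0.15)(0.80) − (-0.25)(-0.35)] = 0.2075
  C_22 = (0.90)(0.80) − (-0.25)(-0.10) = 0.6950
  C_23 = −[(0.90)(-0.35) − (-0.15)(-0.10)] = 0.3300
  C_31 = (-0.15)(-0.30) − (-0.25)(0.95) = 0.2825
  C_32 = −[(0.90)(-0.30) − (-0.25)(-0.15)] = 0.3075
  C_33 = (0.90)(0.95) − (-0.15)(-0.15) = 0.8325
det(I−A) = Σ_j (I−A)_1j·C_1j = (0.90)(0.6550) + (-0.15)(0.1500) + (-0.25)(0.1475) = 0.530125
adj(I−A) = Cᵀ =
  [ 0.6550   0.2075   0.2825]
  [ 0.1500   0.6950   0.3075]
  [ 0.1475   0.3300   0.8325]
(I − A)⁻¹ = adj(I−A) / det(I−A) ≈
  [   1.2356     0.3914     0.5329]
  [   0.2830     1.3110     0.5801]
  [   0.2782     0.6225     1.5704]
The output multiplier for sector j is the column-j sum of the Leontief inverse (I − A)⁻¹ = adj(I−A) / det(I−A).
Column M of adj(I−A): (0.2825, 0.3075, 0.8325); det(I−A) = 0.530125.
m_M = (0.2825 + 0.3075 + 0.8325) / 0.530125 = 1.4225 / 0.530125 ≈ 2.683.

m_M = 2.683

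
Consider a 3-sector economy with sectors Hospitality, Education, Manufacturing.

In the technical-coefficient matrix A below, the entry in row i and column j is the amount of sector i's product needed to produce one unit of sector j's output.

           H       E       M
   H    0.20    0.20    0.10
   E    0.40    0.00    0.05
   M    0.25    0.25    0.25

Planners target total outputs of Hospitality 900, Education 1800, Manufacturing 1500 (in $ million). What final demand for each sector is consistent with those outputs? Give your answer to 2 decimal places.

d_H = 210.00, d_E = 1365.00, d_M = 450.00

I − A =
  [   0.80    -0.20    -0.10]
  [  -0.40     1.00    -0.05]
  [  -0.25    -0.25     0.75]
d = (I − A) x:
  d_H = (+0.80)·900 + (-0.20)·1800 + (-0.10)·1500 = 210.00
  d_E = (-0.40)·900 + (+1.00)·1800 + (-0.05)·1500 = 1365.00
  d_M = (-0.25)·900 + (-0.25)·1800 + (+0.75)·1500 = 450.00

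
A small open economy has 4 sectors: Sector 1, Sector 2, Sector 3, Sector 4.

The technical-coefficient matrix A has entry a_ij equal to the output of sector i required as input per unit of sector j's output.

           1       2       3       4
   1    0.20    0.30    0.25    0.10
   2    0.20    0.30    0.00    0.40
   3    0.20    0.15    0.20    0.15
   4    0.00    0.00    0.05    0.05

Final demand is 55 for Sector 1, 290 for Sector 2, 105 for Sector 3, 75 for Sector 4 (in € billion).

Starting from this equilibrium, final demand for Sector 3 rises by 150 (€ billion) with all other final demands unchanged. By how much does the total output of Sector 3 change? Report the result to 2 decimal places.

I − A =
  [   0.80    -0.30    -0.25    -0.10]
  [  -0.20     0.70     0.00    -0.40]
  [  -0.20    -0.15     0.80    -0.15]
  [   0.00     0.00    -0.05     0.95]
Compute the cofactors C_ij = (−1)^(i+j)·(3×3 minor ij) of I−A; the adjugate is their transpose:
adj(I−A) = Cᵀ =
  [ 0.523750   0.262125   0.175750   0.193250]
  [ 0.154500   0.553500   0.064500   0.259500]
  [ 0.161500   0.171000   0.475000   0.164000]
  [ 0.008500   0.009000   0.025000   0.357500]
det(I−A) = Σ_j (I−A)_1j·C_1j = (0.80)(0.523750) + (-0.30)(0.154500) + (-0.25)(0.161500) + (-0.10)(0.008500) = 0.331425
(I − A)⁻¹ = adj(I−A) / det(I−A) ≈
  [   1.5803     0.7909     0.5303     0.5831]
  [   0.4662     1.6701     0.1946     0.7830]
  [   0.4873     0.5160     1.4332     0.4948]
  [   0.0256     0.0272     0.0754     1.0787]
Δx = (I − A)⁻¹ Δd with Δd having +150 in the Sector 3 component and 0 elsewhere.
So Δx_3 = L_33 · (+150), where L_33 = adj(I−A)_33 / det(I−A) = 0.475000 / 0.331425.
Δx_3 = 0.475000 × (+150) / 0.331425 = 71.25 / 0.331425 ≈ 214.98.

Δx_3 = 214.98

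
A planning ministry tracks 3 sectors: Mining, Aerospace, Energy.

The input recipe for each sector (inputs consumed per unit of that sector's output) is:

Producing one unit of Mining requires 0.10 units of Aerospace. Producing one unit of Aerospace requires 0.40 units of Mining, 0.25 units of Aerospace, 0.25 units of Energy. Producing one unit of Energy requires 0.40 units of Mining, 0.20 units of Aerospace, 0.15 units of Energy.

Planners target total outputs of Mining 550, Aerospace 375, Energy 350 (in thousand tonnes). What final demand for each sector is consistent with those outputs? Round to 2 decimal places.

I − A =
  [   1.00    -0.40    -0.40]
  [  -0.10     0.75    -0.20]
  [   0.00    -0.25     0.85]
d = (I − A) x:
  d_M = (+1.00)·550 + (-0.40)·375 + (-0.40)·350 = 260.00
  d_A = (-0.10)·550 + (+0.75)·375 + (-0.20)·350 = 156.25
  d_E = (+0.00)·550 + (-0.25)·375 + (+0.85)·350 = 203.75

d_M = 260.00, d_A = 156.25, d_E = 203.75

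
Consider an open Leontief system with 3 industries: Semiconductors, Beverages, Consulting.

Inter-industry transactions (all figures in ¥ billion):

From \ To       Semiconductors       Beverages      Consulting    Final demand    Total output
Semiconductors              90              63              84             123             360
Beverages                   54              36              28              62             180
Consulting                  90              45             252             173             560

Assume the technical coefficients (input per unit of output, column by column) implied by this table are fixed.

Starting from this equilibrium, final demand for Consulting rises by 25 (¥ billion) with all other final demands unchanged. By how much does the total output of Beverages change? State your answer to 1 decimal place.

Technical coefficients a_ij = z_ij / X_j:
  a_SS = 90/360 = 0.25, a_BS = 54/360 = 0.15, a_CS = 90/360 = 0.25
  a_SB = 63/180 = 0.35, a_BB = 36/180 = 0.20, a_CB = 45/180 = 0.25
  a_SC = 84/560 = 0.15, a_BC = 28/560 = 0.05, a_CC = 252/560 = 0.45
I − A =
  [   0.75    -0.35    -0.15]
  [  -0.15     0.80    -0.05]
  [  -0.25    -0.25     0.55]
Cofactors of I−A, C_ij = (−1)^(i+j)·(minor ij) (rows/columns in the sector order above):
  C_11 = (0.80)(0.55) − (-0.05)(-0.25) = 0.4275
  C_12 = −[(-0.15)(0.55) − (-0.05)(-0.25)] = 0.0950
  C_13 = (-0.15)(-0.25) − (0.80)(-0.25) = 0.2375
  C_21 = −[(-0.35)(0.55) − (-0.15)(-0.25)] = 0.2300
  C_22 = (0.75)(0.55) − (-0.15)(-0.25) = 0.3750
  C_23 = −[(0.75)(-0.25) − (-0.35)(-0.25)] = 0.2750
  C_31 = (-0.35)(-0.05) − (-0.15)(0.80) = 0.1375
  C_32 = −[(0.75)(-0.05) − (-0.15)(-0.15)] = 0.0600
  C_33 = (0.75)(0.80) − (-0.35)(-0.15) = 0.5475
det(I−A) = Σ_j (I−A)_1j·C_1j = (0.75)(0.4275) + (-0.35)(0.0950) + (-0.15)(0.2375) = 0.25175
adj(I−A) = Cᵀ =
  [ 0.4275   0.2300   0.1375]
  [ 0.0950   0.3750   0.0600]
  [ 0.2375   0.2750   0.5475]
(I − A)⁻¹ = adj(I−A) / det(I−A) ≈
  [   1.6981     0.9136     0.5462]
  [   0.3774     1.4896     0.2383]
  [   0.9434     1.0924     2.1748]
Δx = (I − A)⁻¹ Δd with Δd having +25 in the Consulting component and 0 elsewhere.
So Δx_B = L_BC · (+25), where L_BC = adj(I−A)_BC / det(I−A) = 0.0600 / 0.25175.
Δx_B = 0.0600 × (+25) / 0.25175 = 1.50 / 0.25175 ≈ 6.0.

Δx_B = 6.0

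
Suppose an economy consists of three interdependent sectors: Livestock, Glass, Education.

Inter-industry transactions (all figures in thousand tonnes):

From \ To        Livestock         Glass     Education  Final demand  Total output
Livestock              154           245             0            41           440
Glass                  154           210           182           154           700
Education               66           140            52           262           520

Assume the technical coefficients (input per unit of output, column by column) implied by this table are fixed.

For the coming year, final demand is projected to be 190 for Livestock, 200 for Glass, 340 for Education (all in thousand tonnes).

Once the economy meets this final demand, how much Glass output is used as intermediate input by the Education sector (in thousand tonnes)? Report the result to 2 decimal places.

z_23 = 271.82

Technical coefficients a_ij = z_ij / X_j:
  a_11 = 154/440 = 0.35, a_21 = 154/440 = 0.35, a_31 = 66/440 = 0.15
  a_12 = 245/700 = 0.35, a_22 = 210/700 = 0.30, a_32 = 140/700 = 0.20
  a_13 = 0/520 = 0.00, a_23 = 182/520 = 0.35, a_33 = 52/520 = 0.10
I − A =
  [   0.65    -0.35     0.00]
  [  -0.35     0.70    -0.35]
  [  -0.15    -0.20     0.90]
Cofactors of I−A, C_ij = (−1)^(i+j)·(minor ij) (rows/columns in the sector order above):
  C_11 = (0.70)(0.90) − (-0.35)(-0.20) = 0.5600
  C_12 = −[(-0.35)(0.90) − (-0.35)(-0.15)] = 0.3675
  C_13 = (-0.35)(-0.20) − (0.70)(-0.15) = 0.1750
  C_21 = −[(-0.35)(0.90) − (0.00)(-0.20)] = 0.3150
  C_22 = (0.65)(0.90) − (0.00)(-0.15) = 0.5850
  C_23 = −[(0.65)(-0.20) − (-0.35)(-0.15)] = 0.1825
  C_31 = (-0.35)(-0.35) − (0.00)(0.70) = 0.1225
  C_32 = −[(0.65)(-0.35) − (0.00)(-0.35)] = 0.2275
  C_33 = (0.65)(0.70) − (-0.35)(-0.35) = 0.3325
det(I−A) = Σ_j (I−A)_1j·C_1j = (0.65)(0.5600) + (-0.35)(0.3675) + (0.00)(0.1750) = 0.235375
adj(I−A) = Cᵀ =
  [ 0.5600   0.3150   0.1225]
  [ 0.3675   0.5850   0.2275]
  [ 0.1750   0.1825   0.3325]
(I − A)⁻¹ = adj(I−A) / det(I−A) ≈
  [   2.3792     1.3383     0.5204]
  [   1.5613     2.4854     0.9665]
  [   0.7435     0.7754     1.4126]
First solve x = (I − A)⁻¹ d = adj(I−A)·d / det(I−A); in particular x_3 = (0.1750·190 + 0.1825·200 + 0.3325·340) / 0.235375 = 182.80 / 0.235375 ≈ 776.6330.
Intermediate flow from 2 to 3: z_23 = a_23 · x_3 = 0.35 × 182.80 / 0.235375 = 63.98 / 0.235375 ≈ 271.82.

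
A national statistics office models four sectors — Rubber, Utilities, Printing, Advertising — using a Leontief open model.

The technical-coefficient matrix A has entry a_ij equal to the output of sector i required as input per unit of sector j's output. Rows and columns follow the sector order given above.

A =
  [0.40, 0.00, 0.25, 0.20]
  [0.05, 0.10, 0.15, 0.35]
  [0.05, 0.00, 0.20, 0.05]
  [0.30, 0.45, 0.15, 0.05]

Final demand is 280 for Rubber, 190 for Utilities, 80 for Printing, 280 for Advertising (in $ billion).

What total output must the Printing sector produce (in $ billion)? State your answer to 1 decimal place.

I − A =
  [   0.60     0.00    -0.25    -0.20]
  [  -0.05     0.90    -0.15    -0.35]
  [  -0.05     0.00     0.80    -0.05]
  [  -0.30    -0.45    -0.15     0.95]
Compute the cofactors C_ij = (−1)^(i+j)·(3×3 minor ij) of I−A; the adjugate is their transpose:
adj(I−A) = Cᵀ =
  [ 0.547875   0.077625   0.214875   0.155250]
  [ 0.133625   0.386375   0.147625   0.178250]
  [ 0.049500   0.018000   0.360000   0.036000]
  [ 0.244125   0.210375   0.194625   0.420750]
det(I−A) = Σ_j (I−A)_1j·C_1j = (0.60)(0.547875) + (0.00)(0.133625) + (-0.25)(0.049500) + (-0.20)(0.244125) = 0.267525
(I − A)⁻¹ = adj(I−A) / det(I−A) ≈
  [   2.0479     0.2902     0.8032     0.5803]
  [   0.4995     1.4443     0.5518     0.6663]
  [   0.1850     0.0673     1.3457     0.1346]
  [   0.9125     0.7864     0.7275     1.5728]
x = (I − A)⁻¹ d = adj(I−A)·d / det(I−A), with det(I−A) = 0.267525:
  x_R = (0.547875·280 + 0.077625·190 + 0.214875·80 + 0.155250·280) / 0.267525 = 228.81375 / 0.267525 ≈ 855.3
  x_U = (0.133625·280 + 0.386375·190 + 0.147625·80 + 0.178250·280) / 0.267525 = 172.54625 / 0.267525 ≈ 645.0
  x_P = (0.049500·280 + 0.018000·190 + 0.360000·80 + 0.036000·280) / 0.267525 = 56.16 / 0.267525 ≈ 209.9
  x_A = (0.244125·280 + 0.210375·190 + 0.194625·80 + 0.420750·280) / 0.267525 = 241.70625 / 0.267525 ≈ 903.5

x_P = 209.9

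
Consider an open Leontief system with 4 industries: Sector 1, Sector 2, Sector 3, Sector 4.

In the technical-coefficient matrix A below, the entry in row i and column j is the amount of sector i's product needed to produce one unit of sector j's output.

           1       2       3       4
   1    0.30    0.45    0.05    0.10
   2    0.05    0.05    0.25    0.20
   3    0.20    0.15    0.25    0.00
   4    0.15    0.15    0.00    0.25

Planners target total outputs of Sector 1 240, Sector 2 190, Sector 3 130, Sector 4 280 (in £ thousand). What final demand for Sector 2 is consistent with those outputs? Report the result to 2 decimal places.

I − A =
  [   0.70    -0.45    -0.05    -0.10]
  [  -0.05     0.95    -0.25    -0.20]
  [  -0.20    -0.15     0.75     0.00]
  [  -0.15    -0.15     0.00     0.75]
d = (I − A) x:
  d_1 = (+0.70)·240 + (-0.45)·190 + (-0.05)·130 + (-0.10)·280 = 48.00
  d_2 = (-0.05)·240 + (+0.95)·190 + (-0.25)·130 + (-0.20)·280 = 80.00
  d_3 = (-0.20)·240 + (-0.15)·190 + (+0.75)·130 + (+0.00)·280 = 21.00
  d_4 = (-0.15)·240 + (-0.15)·190 + (+0.00)·130 + (+0.75)·280 = 145.50

d_2 = 80.00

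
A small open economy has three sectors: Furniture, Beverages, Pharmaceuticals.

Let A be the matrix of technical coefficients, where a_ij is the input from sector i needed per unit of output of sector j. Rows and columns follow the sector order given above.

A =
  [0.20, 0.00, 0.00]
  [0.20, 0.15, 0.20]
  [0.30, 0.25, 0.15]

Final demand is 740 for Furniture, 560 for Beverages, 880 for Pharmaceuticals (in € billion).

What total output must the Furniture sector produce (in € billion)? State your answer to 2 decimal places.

x_1 = 925.00

I − A =
  [   0.80     0.00     0.00]
  [  -0.20     0.85    -0.20]
  [  -0.30    -0.25     0.85]
Cofactors of I−A, C_ij = (−1)^(i+j)·(minor ij) (rows/columns in the sector order above):
  C_11 = (0.85)(0.85) − (-0.20)(-0.25) = 0.6725
  C_12 = −[(-0.20)(0.85) − (-0.20)(-0.30)] = 0.2300
  C_13 = (-0.20)(-0.25) − (0.85)(-0.30) = 0.3050
  C_21 = −[(0.00)(0.85) − (0.00)(-0.25)] = 0.0000
  C_22 = (0.80)(0.85) − (0.00)(-0.30) = 0.6800
  C_23 = −[(0.80)(-0.25) − (0.00)(-0.30)] = 0.2000
  C_31 = (0.00)(-0.20) − (0.00)(0.85) = 0.0000
  C_32 = −[(0.80)(-0.20) − (0.00)(-0.20)] = 0.1600
  C_33 = (0.80)(0.85) − (0.00)(-0.20) = 0.6800
det(I−A) = Σ_j (I−A)_1j·C_1j = (0.80)(0.6725) + (0.00)(0.2300) + (0.00)(0.3050) = 0.5380
adj(I−A) = Cᵀ =
  [ 0.6725   0.0000   0.0000]
  [ 0.2300   0.6800   0.1600]
  [ 0.3050   0.2000   0.6800]
(I − A)⁻¹ = adj(I−A) / det(I−A) ≈
  [   1.2500     0.0000     0.0000]
  [   0.4275     1.2639     0.2974]
  [   0.5669     0.3717     1.2639]
x = (I − A)⁻¹ d = adj(I−A)·d / det(I−A), with det(I−A) = 0.5380:
  x_1 = (0.6725·740 + 0.0000·560 + 0.0000·880) / 0.5380 = 497.65 / 0.5380 = 925.00
  x_2 = (0.2300·740 + 0.6800·560 + 0.1600·880) / 0.5380 = 691.80 / 0.5380 ≈ 1285.87
  x_3 = (0.3050·740 + 0.2000·560 + 0.6800·880) / 0.5380 = 936.10 / 0.5380 ≈ 1739.96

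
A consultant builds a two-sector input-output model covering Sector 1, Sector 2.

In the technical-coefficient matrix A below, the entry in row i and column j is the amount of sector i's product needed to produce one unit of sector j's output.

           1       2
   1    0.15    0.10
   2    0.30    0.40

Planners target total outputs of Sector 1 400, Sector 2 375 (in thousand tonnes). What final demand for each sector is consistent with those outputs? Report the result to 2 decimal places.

d_1 = 302.50, d_2 = 105.00

I − A =
  [   0.85    -0.10]
  [  -0.30     0.60]
d = (I − A) x:
  d_1 = (+0.85)·400 + (-0.10)·375 = 302.50
  d_2 = (-0.30)·400 + (+0.60)·375 = 105.00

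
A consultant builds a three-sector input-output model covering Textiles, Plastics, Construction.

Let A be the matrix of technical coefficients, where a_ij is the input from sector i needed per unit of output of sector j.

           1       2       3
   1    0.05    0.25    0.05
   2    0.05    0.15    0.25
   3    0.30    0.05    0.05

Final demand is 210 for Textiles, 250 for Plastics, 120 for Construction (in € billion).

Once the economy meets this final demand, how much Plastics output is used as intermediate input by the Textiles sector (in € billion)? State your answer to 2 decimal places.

I − A =
  [   0.95    -0.25    -0.05]
  [  -0.05     0.85    -0.25]
  [  -0.30    -0.05     0.95]
Cofactors of I−A, C_ij = (−1)^(i+j)·(minor ij) (rows/columns in the sector order above):
  C_11 = (0.85)(0.95) − (-0.25)(-0.05) = 0.7950
  C_12 = −[(-0.05)(0.95) − (-0.25)(-0.30)] = 0.1225
  C_13 = (-0.05)(-0.05) − (0.85)(-0.30) = 0.2575
  C_21 = −[(-0.25)(0.95) − (-0.05)(-0.05)] = 0.2400
  C_22 = (0.95)(0.95) − (-0.05)(-0.30) = 0.8875
  C_23 = −[(0.95)(-0.05) − (-0.25)(-0.30)] = 0.1225
  C_31 = (-0.25)(-0.25) − (-0.05)(0.85) = 0.1050
  C_32 = −[(0.95)(-0.25) − (-0.05)(-0.05)] = 0.2400
  C_33 = (0.95)(0.85) − (-0.25)(-0.05) = 0.7950
det(I−A) = Σ_j (I−A)_1j·C_1j = (0.95)(0.7950) + (-0.25)(0.1225) + (-0.05)(0.2575) = 0.71175
adj(I−A) = Cᵀ =
  [ 0.7950   0.2400   0.1050]
  [ 0.1225   0.8875   0.2400]
  [ 0.2575   0.1225   0.7950]
(I − A)⁻¹ = adj(I−A) / det(I−A) ≈
  [   1.1170     0.3372     0.1475]
  [   0.1721     1.2469     0.3372]
  [   0.3618     0.1721     1.1170]
First solve x = (I − A)⁻¹ d = adj(I−A)·d / det(I−A); in particular x_1 = (0.7950·210 + 0.2400·250 + 0.1050·120) / 0.71175 = 239.55 / 0.71175 ≈ 336.5648.
Intermediate flow from 2 to 1: z_21 = a_21 · x_1 = 0.05 × 239.55 / 0.71175 = 11.9775 / 0.71175 ≈ 16.83.

z_21 = 16.83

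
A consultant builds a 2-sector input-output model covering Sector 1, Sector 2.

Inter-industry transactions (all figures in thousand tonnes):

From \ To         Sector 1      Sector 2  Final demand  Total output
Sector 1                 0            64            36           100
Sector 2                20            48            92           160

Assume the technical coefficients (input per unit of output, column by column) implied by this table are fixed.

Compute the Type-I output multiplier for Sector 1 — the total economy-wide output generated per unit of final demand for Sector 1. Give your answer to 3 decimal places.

Technical coefficients a_ij = z_ij / X_j:
  a_11 = 0/100 = 0.00, a_21 = 20/100 = 0.20
  a_12 = 64/160 = 0.40, a_22 = 48/160 = 0.30
I − A =
  [   1.00    -0.40]
  [  -0.20     0.70]
det(I−A) = (1.00)(0.70) − (-0.40)(-0.20) = 0.6200
adj(I−A) = [[0.70, 0.40], [0.20, 1.00]]
(I − A)⁻¹ = adj(I−A) / det(I−A) ≈
  [   1.1290     0.6452]
  [   0.3226     1.6129]
The output multiplier for sector j is the column-j sum of the Leontief inverse (I − A)⁻¹ = adj(I−A) / det(I−A).
Column 1 of adj(I−A): (0.70, 0.20); det(I−A) = 0.6200.
m_1 = (0.70 + 0.20) / 0.6200 = 0.90 / 0.6200 ≈ 1.452.

m_1 = 1.452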